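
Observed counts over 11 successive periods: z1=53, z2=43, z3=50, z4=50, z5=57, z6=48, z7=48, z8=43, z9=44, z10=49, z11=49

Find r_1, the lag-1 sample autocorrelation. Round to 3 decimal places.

0.021

Mean z̄ = (53 + 43 + 50 + 50 + 57 + 48 + 48 + 43 + 44 + 49 + 49)/11 = 48.5455
Numerator Σ_{t=1}^{10}(z_t−z̄)(z_{t+1}−z̄) = 3.7025
Denominator Σ(z_t−z̄)² = 178.7273
r_1 = 3.7025 / 178.7273 = 0.021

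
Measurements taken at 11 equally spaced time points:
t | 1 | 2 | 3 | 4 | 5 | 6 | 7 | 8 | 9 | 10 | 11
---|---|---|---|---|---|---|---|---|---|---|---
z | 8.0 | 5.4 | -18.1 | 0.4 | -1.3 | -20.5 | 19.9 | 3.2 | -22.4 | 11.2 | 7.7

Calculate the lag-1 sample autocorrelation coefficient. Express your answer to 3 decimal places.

Mean z̄ = (8.0 + 5.4 − 18.1 + 0.4 − 1.3 − 20.5 + 19.9 + 3.2 − 22.4 + 11.2 + 7.7)/11 = -0.5909
Numerator Σ_{t=1}^{10}(z_t−z̄)(z_{t+1}−z̄) = -629.7074
Denominator Σ(z_t−z̄)² = 1931.7691
r_1 = -629.7074 / 1931.7691 = -0.326

-0.326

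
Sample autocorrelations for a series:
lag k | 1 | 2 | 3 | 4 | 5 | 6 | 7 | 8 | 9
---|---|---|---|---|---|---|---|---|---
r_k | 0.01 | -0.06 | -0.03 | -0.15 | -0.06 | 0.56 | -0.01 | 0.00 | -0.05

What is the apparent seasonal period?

The largest autocorrelation is r_6 = 0.56; the remaining lags stay at or below 0.01.
The dominant spike at lag 6 indicates a seasonal period of 6.

6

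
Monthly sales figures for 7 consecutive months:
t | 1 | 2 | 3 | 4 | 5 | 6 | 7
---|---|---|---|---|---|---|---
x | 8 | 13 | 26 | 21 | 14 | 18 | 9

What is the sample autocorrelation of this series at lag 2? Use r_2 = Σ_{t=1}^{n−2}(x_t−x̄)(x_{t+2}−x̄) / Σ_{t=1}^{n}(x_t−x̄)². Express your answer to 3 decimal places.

-0.338

Mean x̄ = (8 + 13 + 26 + 21 + 14 + 18 + 9)/7 = 15.5714
Deviations from mean: -7.5714, -2.5714, 10.4286, 5.4286, -1.5714, 2.4286, -6.5714
Σ(x_t−x̄)(x_{t+2}−x̄) = (-78.9592) + (-13.9592) + (-16.3878) + (13.1837) + (10.3265) = -85.7959
Denominator Σ(x_t−x̄)² = 253.7143
r_2 = -85.7959 / 253.7143 = -0.338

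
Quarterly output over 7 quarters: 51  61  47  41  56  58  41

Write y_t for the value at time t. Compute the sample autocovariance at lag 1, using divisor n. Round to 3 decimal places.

-11.828

Mean ȳ = (51 + 61 + 47 + 41 + 56 + 58 + 41)/7 = 50.7143
Deviations: 0.2857, 10.2857, -3.7143, -9.7143, 5.2857, 7.2857, -9.7143
Σ_{t=1}^{6}(y_t−ȳ)(y_{t+1}−ȳ) = -82.7959
γ_1 = -82.7959 / 7 = -11.828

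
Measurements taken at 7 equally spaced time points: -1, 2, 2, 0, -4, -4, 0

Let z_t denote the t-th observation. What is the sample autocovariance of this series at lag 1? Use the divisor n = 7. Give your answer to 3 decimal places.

Mean z̄ = (-1 + 2 + 2 + 0 − 4 − 4 + 0)/7 = -0.7143
Deviations: -0.2857, 2.7143, 2.7143, 0.7143, -3.2857, -3.2857, 0.7143
Σ_{t=1}^{6}(z_t−z̄)(z_{t+1}−z̄) = 14.6327
γ_1 = 14.6327 / 7 = 2.090

2.090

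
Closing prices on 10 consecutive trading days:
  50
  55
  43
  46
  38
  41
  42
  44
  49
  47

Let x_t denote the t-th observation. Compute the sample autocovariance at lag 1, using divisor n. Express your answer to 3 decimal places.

Mean x̄ = (50 + 55 + 43 + 46 + 38 + 41 + 42 + 44 + 49 + 47)/10 = 45.5000
Σ_{t=1}^{9}(x_t−x̄)(x_{t+1}−x̄) = 68.7500
γ_1 = 68.7500 / 10 = 6.875

6.875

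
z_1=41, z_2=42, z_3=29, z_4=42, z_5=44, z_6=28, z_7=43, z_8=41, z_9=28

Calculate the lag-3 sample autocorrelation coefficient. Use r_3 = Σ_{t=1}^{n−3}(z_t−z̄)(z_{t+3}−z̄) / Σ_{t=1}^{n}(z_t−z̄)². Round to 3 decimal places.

Mean z̄ = (41 + 42 + 29 + 42 + 44 + 28 + 43 + 41 + 28)/9 = 37.5556
Σ(z_t−z̄)(z_{t+3}−z̄) = (15.3086) + (28.6420) + (81.7531) + (24.1975) + (22.1975) + (91.3086) = 263.4074
Denominator Σ(z_t−z̄)² = 390.2222
r_3 = 263.4074 / 390.2222 = 0.675

0.675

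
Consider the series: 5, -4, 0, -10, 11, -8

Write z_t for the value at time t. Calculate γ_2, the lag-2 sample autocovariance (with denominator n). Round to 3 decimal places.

Mean z̄ = (5 − 4 + 0 − 10 + 11 − 8)/6 = -1.0000
Σ_{t=1}^{4}(z_t−z̄)(z_{t+2}−z̄) = 108.0000
γ_2 = 108.0000 / 6 = 18.000

18.000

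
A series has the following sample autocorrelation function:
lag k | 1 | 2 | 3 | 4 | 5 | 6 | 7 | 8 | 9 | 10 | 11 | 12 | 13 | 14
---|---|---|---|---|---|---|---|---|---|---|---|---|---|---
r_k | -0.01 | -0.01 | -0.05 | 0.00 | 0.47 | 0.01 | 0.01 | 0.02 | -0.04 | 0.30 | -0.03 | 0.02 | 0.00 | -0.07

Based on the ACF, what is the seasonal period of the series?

The largest autocorrelation is r_5 = 0.47, with a weaker echo at lag 10 (0.30); the remaining lags stay at or below 0.02.
The dominant spike at lag 5 indicates a seasonal period of 5.

5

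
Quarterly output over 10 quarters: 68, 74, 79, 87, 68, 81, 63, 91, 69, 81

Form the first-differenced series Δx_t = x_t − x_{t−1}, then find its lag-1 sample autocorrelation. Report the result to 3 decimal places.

First differences Δx: 6, 5, 8, -19, 13, -18, 28, -22, 12
Mean of differences = 1.4444
Numerator Σ(Δx_t−Δx̄)(Δx_{t+1}−Δx̄) = -1941.8642
Denominator Σ(Δx_t−Δx̄)² = 2372.2222
r_1(Δx) = -1941.8642 / 2372.2222 = -0.819

-0.819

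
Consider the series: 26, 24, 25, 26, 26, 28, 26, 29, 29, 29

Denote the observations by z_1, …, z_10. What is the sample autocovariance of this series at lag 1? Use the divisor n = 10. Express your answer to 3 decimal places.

1.536

Mean z̄ = (26 + 24 + 25 + 26 + 26 + 28 + 26 + 29 + 29 + 29)/10 = 26.8000
Σ_{t=1}^{9}(z_t−z̄)(z_{t+1}−z̄) = 15.3600
γ_1 = 15.3600 / 10 = 1.536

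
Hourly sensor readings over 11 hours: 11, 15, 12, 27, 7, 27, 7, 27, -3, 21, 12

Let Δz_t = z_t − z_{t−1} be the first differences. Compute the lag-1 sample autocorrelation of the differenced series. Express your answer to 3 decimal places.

First differences Δz: 4, -3, 15, -20, 20, -20, 20, -30, 24, -9
Mean of differences = 0.1000
Numerator Σ(Δz_t−Δz̄)(Δz_{t+1}−Δz̄) = -3093.6100
Denominator Σ(Δz_t−Δz̄)² = 3406.9000
r_1(Δz) = -3093.6100 / 3406.9000 = -0.908

-0.908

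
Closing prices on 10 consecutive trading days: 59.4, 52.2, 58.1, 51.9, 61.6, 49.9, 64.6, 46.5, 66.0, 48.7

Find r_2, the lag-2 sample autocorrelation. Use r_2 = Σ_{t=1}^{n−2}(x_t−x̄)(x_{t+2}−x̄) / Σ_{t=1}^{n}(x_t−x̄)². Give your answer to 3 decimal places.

0.740

Mean x̄ = (59.4 + 52.2 + 58.1 + 51.9 + 61.6 + 49.9 + 64.6 + 46.5 + 66.0 + 48.7)/10 = 55.8900
Numerator Σ_{t=1}^{8}(x_t−x̄)(x_{t+2}−x̄) = 320.5518
Denominator Σ(x_t−x̄)² = 433.1690
r_2 = 320.5518 / 433.1690 = 0.740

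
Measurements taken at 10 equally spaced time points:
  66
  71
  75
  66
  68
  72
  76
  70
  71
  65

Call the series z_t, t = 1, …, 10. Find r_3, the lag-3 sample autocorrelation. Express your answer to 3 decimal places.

-0.219

Mean z̄ = (66 + 71 + 75 + 66 + 68 + 72 + 76 + 70 + 71 + 65)/10 = 70.0000
Numerator Σ_{t=1}^{7}(z_t−z̄)(z_{t+3}−z̄) = -28.0000
Denominator Σ(z_t−z̄)² = 128.0000
r_3 = -28.0000 / 128.0000 = -0.219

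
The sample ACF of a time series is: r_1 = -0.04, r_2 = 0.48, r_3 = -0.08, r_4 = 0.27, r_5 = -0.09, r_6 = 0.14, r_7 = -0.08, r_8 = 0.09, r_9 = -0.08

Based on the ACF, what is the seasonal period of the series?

2

The largest autocorrelation is r_2 = 0.48, with a weaker echo at lag 4 (0.27); the remaining lags stay at or below 0.14.
The dominant spike at lag 2 indicates a seasonal period of 2.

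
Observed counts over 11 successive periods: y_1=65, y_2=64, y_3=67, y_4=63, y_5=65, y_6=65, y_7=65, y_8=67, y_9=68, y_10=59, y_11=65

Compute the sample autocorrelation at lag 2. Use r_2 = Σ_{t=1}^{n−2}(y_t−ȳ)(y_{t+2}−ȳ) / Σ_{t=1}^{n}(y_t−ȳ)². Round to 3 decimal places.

-0.159

Mean ȳ = (65 + 64 + 67 + 63 + 65 + 65 + 65 + 67 + 68 + 59 + 65)/11 = 64.8182
Numerator Σ_{t=1}^{9}(y_t−ȳ)(y_{t+2}−ȳ) = -9.1570
Denominator Σ(y_t−ȳ)² = 57.6364
r_2 = -9.1570 / 57.6364 = -0.159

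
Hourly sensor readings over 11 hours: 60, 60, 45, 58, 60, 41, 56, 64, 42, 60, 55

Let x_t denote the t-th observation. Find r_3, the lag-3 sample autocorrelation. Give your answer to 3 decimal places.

Mean x̄ = (60 + 60 + 45 + 58 + 60 + 41 + 56 + 64 + 42 + 60 + 55)/11 = 54.6364
Numerator Σ_{t=1}^{8}(x_t−x̄)(x_{t+3}−x̄) = 416.0579
Denominator Σ(x_t−x̄)² = 654.5455
r_3 = 416.0579 / 654.5455 = 0.636

0.636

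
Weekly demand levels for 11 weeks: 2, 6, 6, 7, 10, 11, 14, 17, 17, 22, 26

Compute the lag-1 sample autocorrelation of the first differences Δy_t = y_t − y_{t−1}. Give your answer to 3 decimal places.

-0.217

First differences Δy: 4, 0, 1, 3, 1, 3, 3, 0, 5, 4
Mean of differences = 2.4000
Numerator Σ(Δy_t−Δȳ)(Δy_{t+1}−Δȳ) = -6.1600
Denominator Σ(Δy_t−Δȳ)² = 28.4000
r_1(Δy) = -6.1600 / 28.4000 = -0.217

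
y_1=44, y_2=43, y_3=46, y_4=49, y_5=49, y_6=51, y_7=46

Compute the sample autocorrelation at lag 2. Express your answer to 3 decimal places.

Mean ȳ = (44 + 43 + 46 + 49 + 49 + 51 + 46)/7 = 46.8571
Deviations from mean: -2.8571, -3.8571, -0.8571, 2.1429, 2.1429, 4.1429, -0.8571
Numerator Σ_{t=1}^{5}(y_t−ȳ)(y_{t+2}−ȳ) = -0.6122
Denominator Σ(y_t−ȳ)² = 50.8571
r_2 = -0.6122 / 50.8571 = -0.012

-0.012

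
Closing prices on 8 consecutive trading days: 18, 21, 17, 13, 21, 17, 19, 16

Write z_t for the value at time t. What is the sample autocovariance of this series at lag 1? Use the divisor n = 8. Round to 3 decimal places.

-2.383

Mean z̄ = (18 + 21 + 17 + 13 + 21 + 17 + 19 + 16)/8 = 17.7500
Σ_{t=1}^{7}(z_t−z̄)(z_{t+1}−z̄) = -19.0625
γ_1 = -19.0625 / 8 = -2.383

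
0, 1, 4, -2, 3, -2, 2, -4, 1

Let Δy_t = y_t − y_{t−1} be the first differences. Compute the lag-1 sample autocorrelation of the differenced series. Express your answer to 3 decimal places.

First differences Δy: 1, 3, -6, 5, -5, 4, -6, 5
Mean of differences = 0.1250
Numerator Σ(Δy_t−Δȳ)(Δy_{t+1}−Δȳ) = -143.3906
Denominator Σ(Δy_t−Δȳ)² = 172.8750
r_1(Δy) = -143.3906 / 172.8750 = -0.829

-0.829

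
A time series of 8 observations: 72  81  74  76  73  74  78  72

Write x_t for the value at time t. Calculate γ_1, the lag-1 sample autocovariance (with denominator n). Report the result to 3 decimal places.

-4.625

Mean x̄ = (72 + 81 + 74 + 76 + 73 + 74 + 78 + 72)/8 = 75.0000
Σ_{t=1}^{7}(x_t−x̄)(x_{t+1}−x̄) = -37.0000
γ_1 = -37.0000 / 8 = -4.625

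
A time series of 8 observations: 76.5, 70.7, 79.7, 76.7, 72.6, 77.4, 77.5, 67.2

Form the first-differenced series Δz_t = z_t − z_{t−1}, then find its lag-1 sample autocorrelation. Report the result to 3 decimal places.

-0.310

First differences Δz: -5.8, 9.0, -3.0, -4.1, 4.8, 0.1, -10.3
Mean of differences = -1.3286
Numerator Σ(Δz_t−Δz̄)(Δz_{t+1}−Δz̄) = -79.8608
Denominator Σ(Δz_t−Δz̄)² = 257.2343
r_1(Δz) = -79.8608 / 257.2343 = -0.310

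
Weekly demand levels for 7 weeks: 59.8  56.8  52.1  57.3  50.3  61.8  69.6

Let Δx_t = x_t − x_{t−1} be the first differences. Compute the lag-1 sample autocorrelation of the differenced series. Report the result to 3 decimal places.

First differences Δx: -3.0, -4.7, 5.2, -7.0, 11.5, 7.8
Mean of differences = 1.6333
Numerator Σ(Δx_t−Δx̄)(Δx_{t+1}−Δx̄) = -48.3744
Denominator Σ(Δx_t−Δx̄)² = 284.2133
r_1(Δx) = -48.3744 / 284.2133 = -0.170

-0.170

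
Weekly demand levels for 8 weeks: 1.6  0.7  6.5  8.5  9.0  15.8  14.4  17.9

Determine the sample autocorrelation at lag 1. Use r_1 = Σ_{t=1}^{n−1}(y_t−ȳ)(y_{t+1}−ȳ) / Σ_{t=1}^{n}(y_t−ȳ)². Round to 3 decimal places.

Mean ȳ = (1.6 + 0.7 + 6.5 + 8.5 + 9.0 + 15.8 + 14.4 + 17.9)/8 = 9.3000
Σ(y_t−ȳ)(y_{t+1}−ȳ) = (66.2200) + (24.0800) + (2.2400) + (0.2400) + (-1.9500) + (33.1500) + (43.8600) = 167.8400
Denominator Σ(y_t−ȳ)² = 284.0400
r_1 = 167.8400 / 284.0400 = 0.591

0.591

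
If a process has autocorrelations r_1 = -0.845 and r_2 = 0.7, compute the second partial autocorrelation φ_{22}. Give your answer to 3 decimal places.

φ_{22} = (r_2 − r_1²) / (1 − r_1²)
r_1² = (-0.845)² = 0.714025
Numerator = 0.7 − 0.7140 = -0.0140; denominator = 1 − 0.7140 = 0.2860
φ_{22} = -0.0140 / 0.2860 = -0.049

-0.049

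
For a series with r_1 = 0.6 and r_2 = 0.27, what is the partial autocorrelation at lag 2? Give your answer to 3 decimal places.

-0.141

φ_{22} = (r_2 − r_1²) / (1 − r_1²)
r_1² = (0.6)² = 0.36
Numerator = 0.27 − 0.3600 = -0.0900; denominator = 1 − 0.3600 = 0.6400
φ_{22} = -0.0900 / 0.6400 = -0.141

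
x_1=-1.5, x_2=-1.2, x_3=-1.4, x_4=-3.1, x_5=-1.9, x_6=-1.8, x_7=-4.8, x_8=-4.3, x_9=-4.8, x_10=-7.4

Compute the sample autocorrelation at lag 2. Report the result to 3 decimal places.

0.247

Mean x̄ = (-1.5 − 1.2 − 1.4 − 3.1 − 1.9 − 1.8 − 4.8 − 4.3 − 4.8 − 7.4)/10 = -3.2200
Numerator Σ_{t=1}^{8}(x_t−x̄)(x_{t+2}−x̄) = 9.3372
Denominator Σ(x_t−x̄)² = 37.7560
r_2 = 9.3372 / 37.7560 = 0.247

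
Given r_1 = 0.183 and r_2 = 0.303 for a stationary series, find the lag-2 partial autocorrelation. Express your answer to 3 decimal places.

φ_{22} = (r_2 − r_1²) / (1 − r_1²)
r_1² = (0.183)² = 0.033489
Numerator = 0.303 − 0.0335 = 0.2695; denominator = 1 − 0.0335 = 0.9665
φ_{22} = 0.2695 / 0.9665 = 0.279

0.279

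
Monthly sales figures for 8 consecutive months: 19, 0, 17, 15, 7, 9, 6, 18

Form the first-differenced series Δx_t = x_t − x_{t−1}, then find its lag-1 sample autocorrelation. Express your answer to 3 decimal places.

First differences Δx: -19, 17, -2, -8, 2, -3, 12
Mean of differences = -0.1429
Numerator Σ(Δx_t−Δx̄)(Δx_{t+1}−Δx̄) = -398.1633
Denominator Σ(Δx_t−Δx̄)² = 874.8571
r_1(Δx) = -398.1633 / 874.8571 = -0.455

-0.455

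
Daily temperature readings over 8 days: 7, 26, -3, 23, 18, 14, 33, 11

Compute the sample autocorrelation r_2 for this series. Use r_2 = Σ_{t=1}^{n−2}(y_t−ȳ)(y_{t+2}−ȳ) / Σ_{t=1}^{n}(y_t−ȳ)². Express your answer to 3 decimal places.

Mean ȳ = (7 + 26 − 3 + 23 + 18 + 14 + 33 + 11)/8 = 16.1250
Numerator Σ_{t=1}^{6}(y_t−ȳ)(y_{t+2}−ȳ) = 234.4688
Denominator Σ(y_t−ȳ)² = 912.8750
r_2 = 234.4688 / 912.8750 = 0.257

0.257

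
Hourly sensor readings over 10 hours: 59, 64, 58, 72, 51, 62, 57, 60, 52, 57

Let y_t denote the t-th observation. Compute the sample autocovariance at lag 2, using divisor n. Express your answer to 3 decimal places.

Mean ȳ = (59 + 64 + 58 + 72 + 51 + 62 + 57 + 60 + 52 + 57)/10 = 59.2000
Σ_{t=1}^{8}(y_t−ȳ)(y_{t+2}−ȳ) = 141.7200
γ_2 = 141.7200 / 10 = 14.172

14.172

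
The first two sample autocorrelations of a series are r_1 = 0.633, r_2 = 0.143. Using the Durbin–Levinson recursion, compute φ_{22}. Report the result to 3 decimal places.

φ_{22} = (r_2 − r_1²) / (1 − r_1²)
r_1² = (0.633)² = 0.400689
Numerator = 0.143 − 0.4007 = -0.2577; denominator = 1 − 0.4007 = 0.5993
φ_{22} = -0.2577 / 0.5993 = -0.430

-0.430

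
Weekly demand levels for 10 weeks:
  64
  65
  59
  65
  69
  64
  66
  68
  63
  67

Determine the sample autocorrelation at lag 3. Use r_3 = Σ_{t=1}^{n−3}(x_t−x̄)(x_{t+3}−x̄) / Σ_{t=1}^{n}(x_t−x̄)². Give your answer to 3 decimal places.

Mean x̄ = (64 + 65 + 59 + 65 + 69 + 64 + 66 + 68 + 63 + 67)/10 = 65.0000
Σ(x_t−x̄)(x_{t+3}−x̄) = (0.0000) + (0.0000) + (6.0000) + (0.0000) + (12.0000) + (2.0000) + (2.0000) = 22.0000
Denominator Σ(x_t−x̄)² = 72.0000
r_3 = 22.0000 / 72.0000 = 0.306

0.306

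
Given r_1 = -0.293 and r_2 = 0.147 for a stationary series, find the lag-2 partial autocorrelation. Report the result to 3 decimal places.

0.067

φ_{22} = (r_2 − r_1²) / (1 − r_1²)
r_1² = (-0.293)² = 0.085849
Numerator = 0.147 − 0.0858 = 0.0612; denominator = 1 − 0.0858 = 0.9142
φ_{22} = 0.0612 / 0.9142 = 0.067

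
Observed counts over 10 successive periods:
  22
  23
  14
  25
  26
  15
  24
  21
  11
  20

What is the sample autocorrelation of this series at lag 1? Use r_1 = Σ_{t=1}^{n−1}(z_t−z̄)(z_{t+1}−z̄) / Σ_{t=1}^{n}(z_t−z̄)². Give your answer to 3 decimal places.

-0.287

Mean z̄ = (22 + 23 + 14 + 25 + 26 + 15 + 24 + 21 + 11 + 20)/10 = 20.1000
Numerator Σ_{t=1}^{9}(z_t−z̄)(z_{t+1}−z̄) = -66.9100
Denominator Σ(z_t−z̄)² = 232.9000
r_1 = -66.9100 / 232.9000 = -0.287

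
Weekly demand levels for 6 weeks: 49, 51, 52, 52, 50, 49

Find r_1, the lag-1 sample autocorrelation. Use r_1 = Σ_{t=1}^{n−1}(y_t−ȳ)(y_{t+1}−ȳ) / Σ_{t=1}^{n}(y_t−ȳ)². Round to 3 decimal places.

0.237

Mean ȳ = (49 + 51 + 52 + 52 + 50 + 49)/6 = 50.5000
Deviations from mean: -1.5000, 0.5000, 1.5000, 1.5000, -0.5000, -1.5000
Σ(y_t−ȳ)(y_{t+1}−ȳ) = (-0.7500) + (0.7500) + (2.2500) + (-0.7500) + (0.7500) = 2.2500
Denominator Σ(y_t−ȳ)² = 9.5000
r_1 = 2.2500 / 9.5000 = 0.237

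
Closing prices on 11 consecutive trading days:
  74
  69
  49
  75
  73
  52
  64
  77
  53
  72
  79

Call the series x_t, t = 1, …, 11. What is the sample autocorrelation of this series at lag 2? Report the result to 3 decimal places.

-0.495

Mean x̄ = (74 + 69 + 49 + 75 + 73 + 52 + 64 + 77 + 53 + 72 + 79)/11 = 67.0000
Numerator Σ_{t=1}^{9}(x_t−x̄)(x_{t+2}−x̄) = -582.0000
Denominator Σ(x_t−x̄)² = 1176.0000
r_2 = -582.0000 / 1176.0000 = -0.495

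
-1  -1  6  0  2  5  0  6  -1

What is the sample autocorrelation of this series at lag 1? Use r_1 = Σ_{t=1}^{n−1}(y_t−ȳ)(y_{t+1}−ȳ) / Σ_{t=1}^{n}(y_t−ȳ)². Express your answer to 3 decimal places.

Mean ȳ = (-1 − 1 + 6 + 0 + 2 + 5 + 0 + 6 − 1)/9 = 1.7778
Numerator Σ_{t=1}^{8}(y_t−ȳ)(y_{t+1}−ȳ) = -36.1605
Denominator Σ(y_t−ȳ)² = 75.5556
r_1 = -36.1605 / 75.5556 = -0.479

-0.479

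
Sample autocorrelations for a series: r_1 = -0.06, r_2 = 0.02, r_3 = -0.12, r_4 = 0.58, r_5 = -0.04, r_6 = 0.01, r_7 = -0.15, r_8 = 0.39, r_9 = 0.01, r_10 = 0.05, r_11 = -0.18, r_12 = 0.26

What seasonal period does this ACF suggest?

4

The largest autocorrelation is r_4 = 0.58, with weaker echoes at lags 8 (0.39) and 12 (0.26); the remaining lags stay at or below 0.05.
The dominant spike at lag 4 indicates a seasonal period of 4.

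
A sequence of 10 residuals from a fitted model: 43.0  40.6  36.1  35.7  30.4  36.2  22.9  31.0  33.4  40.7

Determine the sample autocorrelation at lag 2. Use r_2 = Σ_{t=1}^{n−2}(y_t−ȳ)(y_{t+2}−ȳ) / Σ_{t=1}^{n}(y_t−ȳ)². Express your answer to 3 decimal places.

Mean ȳ = (43.0 + 40.6 + 36.1 + 35.7 + 30.4 + 36.2 + 22.9 + 31.0 + 33.4 + 40.7)/10 = 35.0000
Numerator Σ_{t=1}^{8}(y_t−ȳ)(y_{t+2}−ȳ) = 55.9200
Denominator Σ(y_t−ȳ)² = 317.1200
r_2 = 55.9200 / 317.1200 = 0.176

0.176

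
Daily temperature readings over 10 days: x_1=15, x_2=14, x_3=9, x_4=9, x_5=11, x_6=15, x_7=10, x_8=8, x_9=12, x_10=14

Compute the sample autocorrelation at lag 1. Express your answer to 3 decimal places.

0.133

Mean x̄ = (15 + 14 + 9 + 9 + 11 + 15 + 10 + 8 + 12 + 14)/10 = 11.7000
Numerator Σ_{t=1}^{9}(x_t−x̄)(x_{t+1}−x̄) = 8.5100
Denominator Σ(x_t−x̄)² = 64.1000
r_1 = 8.5100 / 64.1000 = 0.133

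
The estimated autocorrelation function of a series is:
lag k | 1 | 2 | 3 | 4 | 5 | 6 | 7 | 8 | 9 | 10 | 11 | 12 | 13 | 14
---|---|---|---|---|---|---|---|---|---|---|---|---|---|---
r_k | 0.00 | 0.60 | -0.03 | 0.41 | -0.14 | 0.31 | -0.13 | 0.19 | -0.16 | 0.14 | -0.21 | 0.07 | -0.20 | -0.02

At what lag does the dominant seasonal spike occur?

2

The largest autocorrelation is r_2 = 0.60, with weaker echoes at lags 4 (0.41), 6 (0.31) and 8 (0.19); the remaining lags stay at or below 0.14.
The dominant spike at lag 2 indicates a seasonal period of 2.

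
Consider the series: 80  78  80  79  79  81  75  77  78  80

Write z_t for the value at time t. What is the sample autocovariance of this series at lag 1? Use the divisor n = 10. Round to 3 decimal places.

Mean z̄ = (80 + 78 + 80 + 79 + 79 + 81 + 75 + 77 + 78 + 80)/10 = 78.7000
Σ_{t=1}^{9}(z_t−z̄)(z_{t+1}−z̄) = -2.5900
γ_1 = -2.5900 / 10 = -0.259

-0.259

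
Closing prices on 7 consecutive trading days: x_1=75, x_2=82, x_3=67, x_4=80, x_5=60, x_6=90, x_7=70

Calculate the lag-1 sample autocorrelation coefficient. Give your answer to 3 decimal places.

-0.768

Mean x̄ = (75 + 82 + 67 + 80 + 60 + 90 + 70)/7 = 74.8571
Deviations from mean: 0.1429, 7.1429, -7.8571, 5.1429, -14.8571, 15.1429, -4.8571
Numerator Σ_{t=1}^{6}(x_t−x̄)(x_{t+1}−x̄) = -470.4490
Denominator Σ(x_t−x̄)² = 612.8571
r_1 = -470.4490 / 612.8571 = -0.768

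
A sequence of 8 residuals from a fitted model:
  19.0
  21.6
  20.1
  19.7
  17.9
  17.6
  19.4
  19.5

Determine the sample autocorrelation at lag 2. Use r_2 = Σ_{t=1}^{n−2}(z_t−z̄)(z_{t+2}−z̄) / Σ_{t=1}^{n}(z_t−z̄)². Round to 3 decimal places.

Mean z̄ = (19.0 + 21.6 + 20.1 + 19.7 + 17.9 + 17.6 + 19.4 + 19.5)/8 = 19.3500
Deviations from mean: -0.3500, 2.2500, 0.7500, 0.3500, -1.4500, -1.7500, 0.0500, 0.1500
Numerator Σ_{t=1}^{6}(z_t−z̄)(z_{t+2}−z̄) = -1.5100
Denominator Σ(z_t−z̄)² = 11.0600
r_2 = -1.5100 / 11.0600 = -0.137

-0.137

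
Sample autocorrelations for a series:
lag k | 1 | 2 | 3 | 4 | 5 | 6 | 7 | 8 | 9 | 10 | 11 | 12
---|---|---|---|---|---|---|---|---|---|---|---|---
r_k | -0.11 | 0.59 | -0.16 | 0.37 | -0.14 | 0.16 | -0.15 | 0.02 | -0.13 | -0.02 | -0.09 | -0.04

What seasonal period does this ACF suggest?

2

The largest autocorrelation is r_2 = 0.59, with weaker echoes at lags 4 (0.37) and 6 (0.16); the remaining lags stay at or below 0.02.
The dominant spike at lag 2 indicates a seasonal period of 2.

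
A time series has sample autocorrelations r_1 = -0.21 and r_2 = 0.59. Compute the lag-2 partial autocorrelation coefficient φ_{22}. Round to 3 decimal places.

0.571

φ_{22} = (r_2 − r_1²) / (1 − r_1²)
r_1² = (-0.21)² = 0.0441
Numerator = 0.59 − 0.0441 = 0.5459; denominator = 1 − 0.0441 = 0.9559
φ_{22} = 0.5459 / 0.9559 = 0.571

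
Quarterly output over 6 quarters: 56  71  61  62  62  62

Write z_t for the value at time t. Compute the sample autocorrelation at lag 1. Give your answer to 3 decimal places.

-0.561

Mean z̄ = (56 + 71 + 61 + 62 + 62 + 62)/6 = 62.3333
Deviations from mean: -6.3333, 8.6667, -1.3333, -0.3333, -0.3333, -0.3333
Σ(z_t−z̄)(z_{t+1}−z̄) = (-54.8889) + (-11.5556) + (0.4444) + (0.1111) + (0.1111) = -65.7778
Denominator Σ(z_t−z̄)² = 117.3333
r_1 = -65.7778 / 117.3333 = -0.561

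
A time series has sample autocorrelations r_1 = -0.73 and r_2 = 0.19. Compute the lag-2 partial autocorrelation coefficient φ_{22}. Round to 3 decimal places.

-0.734

φ_{22} = (r_2 − r_1²) / (1 − r_1²)
r_1² = (-0.73)² = 0.5329
Numerator = 0.19 − 0.5329 = -0.3429; denominator = 1 − 0.5329 = 0.4671
φ_{22} = -0.3429 / 0.4671 = -0.734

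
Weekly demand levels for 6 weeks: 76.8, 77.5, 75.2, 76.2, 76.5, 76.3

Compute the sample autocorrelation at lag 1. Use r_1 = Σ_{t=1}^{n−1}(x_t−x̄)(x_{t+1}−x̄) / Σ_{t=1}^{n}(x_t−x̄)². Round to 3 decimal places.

-0.233

Mean x̄ = (76.8 + 77.5 + 75.2 + 76.2 + 76.5 + 76.3)/6 = 76.4167
Deviations from mean: 0.3833, 1.0833, -1.2167, -0.2167, 0.0833, -0.1167
Numerator Σ_{t=1}^{5}(x_t−x̄)(x_{t+1}−x̄) = -0.6669
Denominator Σ(x_t−x̄)² = 2.8683
r_1 = -0.6669 / 2.8683 = -0.233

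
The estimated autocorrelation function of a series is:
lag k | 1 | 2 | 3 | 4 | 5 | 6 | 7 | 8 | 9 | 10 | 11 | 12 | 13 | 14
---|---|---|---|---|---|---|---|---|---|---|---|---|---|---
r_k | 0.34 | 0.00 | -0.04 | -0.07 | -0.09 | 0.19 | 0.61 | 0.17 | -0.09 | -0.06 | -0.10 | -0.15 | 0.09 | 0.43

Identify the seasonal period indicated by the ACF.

The largest autocorrelation is r_7 = 0.61, with a weaker echo at lag 14 (0.43); the remaining lags stay at or below 0.34. The elevated value at lag 1 (0.34), dropping to 0.00 at lag 2, reflects decaying short-term dependence rather than seasonality.
The dominant spike at lag 7 indicates a seasonal period of 7.

7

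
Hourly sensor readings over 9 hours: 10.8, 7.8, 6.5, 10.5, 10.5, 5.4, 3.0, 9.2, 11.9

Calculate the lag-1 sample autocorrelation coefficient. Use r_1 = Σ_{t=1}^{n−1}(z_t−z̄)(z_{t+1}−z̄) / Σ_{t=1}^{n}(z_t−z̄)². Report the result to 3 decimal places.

0.122

Mean z̄ = (10.8 + 7.8 + 6.5 + 10.5 + 10.5 + 5.4 + 3.0 + 9.2 + 11.9)/9 = 8.4000
Numerator Σ_{t=1}^{8}(z_t−z̄)(z_{t+1}−z̄) = 8.5000
Denominator Σ(z_t−z̄)² = 69.6000
r_1 = 8.5000 / 69.6000 = 0.122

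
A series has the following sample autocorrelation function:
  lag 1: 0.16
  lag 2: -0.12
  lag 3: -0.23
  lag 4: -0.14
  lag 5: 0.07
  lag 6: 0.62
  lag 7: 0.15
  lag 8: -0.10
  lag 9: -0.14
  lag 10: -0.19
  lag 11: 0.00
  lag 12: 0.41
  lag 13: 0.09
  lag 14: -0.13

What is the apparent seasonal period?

The largest autocorrelation is r_6 = 0.62, with a weaker echo at lag 12 (0.41); the remaining lags stay at or below 0.16.
The dominant spike at lag 6 indicates a seasonal period of 6.

6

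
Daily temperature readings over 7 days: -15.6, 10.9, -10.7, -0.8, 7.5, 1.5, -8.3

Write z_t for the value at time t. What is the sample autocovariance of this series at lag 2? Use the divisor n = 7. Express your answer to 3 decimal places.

-0.595

Mean z̄ = (-15.6 + 10.9 − 10.7 − 0.8 + 7.5 + 1.5 − 8.3)/7 = -2.2143
Deviations: -13.3857, 13.1143, -8.4857, 1.4143, 9.7143, 3.7143, -6.0857
Σ_{t=1}^{5}(z_t−z̄)(z_{t+2}−z̄) = -4.1633
γ_2 = -4.1633 / 7 = -0.595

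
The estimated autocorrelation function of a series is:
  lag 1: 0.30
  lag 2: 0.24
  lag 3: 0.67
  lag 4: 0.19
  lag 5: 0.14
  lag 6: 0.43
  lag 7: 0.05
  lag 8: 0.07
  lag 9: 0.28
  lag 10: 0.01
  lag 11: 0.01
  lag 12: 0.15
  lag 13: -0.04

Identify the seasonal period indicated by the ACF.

The largest autocorrelation is r_3 = 0.67, with a weaker echo at lag 6 (0.43); the remaining lags stay at or below 0.30. The elevated value at lag 1 (0.30), dropping to 0.24 at lag 2, reflects decaying short-term dependence rather than seasonality.
The dominant spike at lag 3 indicates a seasonal period of 3.

3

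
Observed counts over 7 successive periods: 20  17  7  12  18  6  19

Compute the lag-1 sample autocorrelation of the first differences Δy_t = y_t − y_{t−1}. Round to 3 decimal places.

-0.455

First differences Δy: -3, -10, 5, 6, -12, 13
Mean of differences = -0.1667
Numerator Σ(Δy_t−Δȳ)(Δy_{t+1}−Δȳ) = -219.8611
Denominator Σ(Δy_t−Δȳ)² = 482.8333
r_1(Δy) = -219.8611 / 482.8333 = -0.455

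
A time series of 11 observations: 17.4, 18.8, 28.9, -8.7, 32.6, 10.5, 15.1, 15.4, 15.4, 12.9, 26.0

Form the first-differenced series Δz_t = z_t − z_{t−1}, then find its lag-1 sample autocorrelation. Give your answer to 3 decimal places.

First differences Δz: 1.4, 10.1, -37.6, 41.3, -22.1, 4.6, 0.3, 0.0, -2.5, 13.1
Mean of differences = 0.8600
Numerator Σ(Δz_t−Δz̄)(Δz_{t+1}−Δz̄) = -2959.9256
Denominator Σ(Δz_t−Δz̄)² = 3903.5440
r_1(Δz) = -2959.9256 / 3903.5440 = -0.758

-0.758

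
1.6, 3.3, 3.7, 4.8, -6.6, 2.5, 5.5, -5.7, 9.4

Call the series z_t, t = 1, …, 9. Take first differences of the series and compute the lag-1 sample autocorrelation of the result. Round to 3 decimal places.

First differences Δz: 1.7, 0.4, 1.1, -11.4, 9.1, 3.0, -11.2, 15.1
Mean of differences = 0.9750
Numerator Σ(Δz_t−Δz̄)(Δz_{t+1}−Δz̄) = -282.7556
Denominator Σ(Δz_t−Δz̄)² = 571.8750
r_1(Δz) = -282.7556 / 571.8750 = -0.494

-0.494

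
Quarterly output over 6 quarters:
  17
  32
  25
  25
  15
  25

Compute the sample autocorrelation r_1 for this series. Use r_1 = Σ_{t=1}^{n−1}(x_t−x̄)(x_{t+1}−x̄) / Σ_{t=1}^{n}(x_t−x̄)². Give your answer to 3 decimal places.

-0.336

Mean x̄ = (17 + 32 + 25 + 25 + 15 + 25)/6 = 23.1667
Deviations from mean: -6.1667, 8.8333, 1.8333, 1.8333, -8.1667, 1.8333
Σ(x_t−x̄)(x_{t+1}−x̄) = (-54.4722) + (16.1944) + (3.3611) + (-14.9722) + (-14.9722) = -64.8611
Denominator Σ(x_t−x̄)² = 192.8333
r_1 = -64.8611 / 192.8333 = -0.336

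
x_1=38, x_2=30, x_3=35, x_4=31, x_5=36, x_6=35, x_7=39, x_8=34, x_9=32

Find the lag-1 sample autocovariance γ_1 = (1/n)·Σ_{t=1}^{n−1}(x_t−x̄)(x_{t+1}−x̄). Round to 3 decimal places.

Mean x̄ = (38 + 30 + 35 + 31 + 36 + 35 + 39 + 34 + 32)/9 = 34.4444
Σ_{t=1}^{8}(x_t−x̄)(x_{t+1}−x̄) = -23.0864
γ_1 = -23.0864 / 9 = -2.565

-2.565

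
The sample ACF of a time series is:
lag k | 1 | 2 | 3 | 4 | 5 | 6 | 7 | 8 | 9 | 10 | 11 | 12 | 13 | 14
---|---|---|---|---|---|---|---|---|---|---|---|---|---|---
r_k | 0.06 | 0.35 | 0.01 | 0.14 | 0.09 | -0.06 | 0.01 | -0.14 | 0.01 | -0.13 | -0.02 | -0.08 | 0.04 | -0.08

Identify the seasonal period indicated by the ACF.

2

The largest autocorrelation is r_2 = 0.35; the remaining lags stay at or below 0.14.
The dominant spike at lag 2 indicates a seasonal period of 2.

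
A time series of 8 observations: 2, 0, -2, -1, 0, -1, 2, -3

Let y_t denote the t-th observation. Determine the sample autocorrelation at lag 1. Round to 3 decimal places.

-0.315

Mean ȳ = (2 + 0 − 2 − 1 + 0 − 1 + 2 − 3)/8 = -0.3750
Σ(y_t−ȳ)(y_{t+1}−ȳ) = (0.8906) + (-0.6094) + (1.0156) + (-0.2344) + (-0.2344) + (-1.4844) + (-6.2344) = -6.8906
Denominator Σ(y_t−ȳ)² = 21.8750
r_1 = -6.8906 / 21.8750 = -0.315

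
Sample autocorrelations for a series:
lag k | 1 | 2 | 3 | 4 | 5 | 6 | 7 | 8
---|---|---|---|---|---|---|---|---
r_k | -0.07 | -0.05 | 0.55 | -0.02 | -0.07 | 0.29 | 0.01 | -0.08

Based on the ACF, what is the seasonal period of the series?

3

The largest autocorrelation is r_3 = 0.55, with a weaker echo at lag 6 (0.29); the remaining lags stay at or below 0.01.
The dominant spike at lag 3 indicates a seasonal period of 3.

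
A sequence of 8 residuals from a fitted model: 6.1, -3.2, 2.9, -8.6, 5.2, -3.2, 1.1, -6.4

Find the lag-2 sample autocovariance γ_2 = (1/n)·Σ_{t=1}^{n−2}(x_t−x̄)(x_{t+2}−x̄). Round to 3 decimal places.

Mean x̄ = (6.1 − 3.2 + 2.9 − 8.6 + 5.2 − 3.2 + 1.1 − 6.4)/8 = -0.7625
Σ_{t=1}^{6}(x_t−x̄)(x_{t+2}−x̄) = 110.0259
γ_2 = 110.0259 / 8 = 13.753

13.753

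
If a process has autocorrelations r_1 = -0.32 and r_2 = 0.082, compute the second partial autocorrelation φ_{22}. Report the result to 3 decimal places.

φ_{22} = (r_2 − r_1²) / (1 − r_1²)
r_1² = (-0.32)² = 0.1024
Numerator = 0.082 − 0.1024 = -0.0204; denominator = 1 − 0.1024 = 0.8976
φ_{22} = -0.0204 / 0.8976 = -0.023

-0.023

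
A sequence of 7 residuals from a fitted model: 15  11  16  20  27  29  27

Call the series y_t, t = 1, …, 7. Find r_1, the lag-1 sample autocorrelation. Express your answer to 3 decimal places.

Mean ȳ = (15 + 11 + 16 + 20 + 27 + 29 + 27)/7 = 20.7143
Deviations from mean: -5.7143, -9.7143, -4.7143, -0.7143, 6.2857, 8.2857, 6.2857
Numerator Σ_{t=1}^{6}(y_t−ȳ)(y_{t+1}−ȳ) = 204.3469
Denominator Σ(y_t−ȳ)² = 297.4286
r_1 = 204.3469 / 297.4286 = 0.687

0.687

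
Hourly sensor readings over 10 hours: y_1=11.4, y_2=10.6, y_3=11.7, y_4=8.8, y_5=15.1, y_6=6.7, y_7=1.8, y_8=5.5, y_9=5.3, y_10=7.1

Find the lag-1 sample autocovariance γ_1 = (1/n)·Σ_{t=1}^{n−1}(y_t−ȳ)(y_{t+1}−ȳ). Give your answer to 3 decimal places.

Mean ȳ = (11.4 + 10.6 + 11.7 + 8.8 + 15.1 + 6.7 + 1.8 + 5.5 + 5.3 + 7.1)/10 = 8.4000
Σ_{t=1}^{9}(y_t−ȳ)(y_{t+1}−ȳ) = 49.8500
γ_1 = 49.8500 / 10 = 4.985

4.985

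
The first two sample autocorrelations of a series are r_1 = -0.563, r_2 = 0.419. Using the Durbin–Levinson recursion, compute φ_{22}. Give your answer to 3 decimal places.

0.149

φ_{22} = (r_2 − r_1²) / (1 − r_1²)
r_1² = (-0.563)² = 0.316969
Numerator = 0.419 − 0.3170 = 0.1020; denominator = 1 − 0.3170 = 0.6830
φ_{22} = 0.1020 / 0.6830 = 0.149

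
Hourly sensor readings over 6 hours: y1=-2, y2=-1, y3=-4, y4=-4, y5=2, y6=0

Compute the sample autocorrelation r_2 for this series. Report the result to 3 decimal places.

Mean ȳ = (-2 − 1 − 4 − 4 + 2 + 0)/6 = -1.5000
Numerator Σ_{t=1}^{4}(y_t−ȳ)(y_{t+2}−ȳ) = -12.5000
Denominator Σ(y_t−ȳ)² = 27.5000
r_2 = -12.5000 / 27.5000 = -0.455

-0.455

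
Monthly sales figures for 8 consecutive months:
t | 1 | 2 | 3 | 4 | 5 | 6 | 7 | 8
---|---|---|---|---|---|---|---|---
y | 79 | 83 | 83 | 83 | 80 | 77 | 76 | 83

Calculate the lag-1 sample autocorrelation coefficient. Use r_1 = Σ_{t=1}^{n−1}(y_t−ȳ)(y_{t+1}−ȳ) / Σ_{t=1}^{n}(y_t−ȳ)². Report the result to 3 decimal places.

Mean ȳ = (79 + 83 + 83 + 83 + 80 + 77 + 76 + 83)/8 = 80.5000
Σ(y_t−ȳ)(y_{t+1}−ȳ) = (-3.7500) + (6.2500) + (6.2500) + (-1.2500) + (1.7500) + (15.7500) + (-11.2500) = 13.7500
Denominator Σ(y_t−ȳ)² = 60.0000
r_1 = 13.7500 / 60.0000 = 0.229

0.229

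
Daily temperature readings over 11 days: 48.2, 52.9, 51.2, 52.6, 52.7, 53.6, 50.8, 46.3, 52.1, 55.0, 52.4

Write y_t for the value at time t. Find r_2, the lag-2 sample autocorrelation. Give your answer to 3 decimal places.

Mean ȳ = (48.2 + 52.9 + 51.2 + 52.6 + 52.7 + 53.6 + 50.8 + 46.3 + 52.1 + 55.0 + 52.4)/11 = 51.6182
Numerator Σ_{t=1}^{9}(y_t−ȳ)(y_{t+2}−ȳ) = -25.2461
Denominator Σ(y_t−ȳ)² = 60.7964
r_2 = -25.2461 / 60.7964 = -0.415

-0.415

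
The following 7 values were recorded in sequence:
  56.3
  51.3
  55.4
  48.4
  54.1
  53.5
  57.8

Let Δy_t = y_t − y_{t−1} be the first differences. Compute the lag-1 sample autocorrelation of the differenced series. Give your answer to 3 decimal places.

First differences Δy: -5.0, 4.1, -7.0, 5.7, -0.6, 4.3
Mean of differences = 0.2500
Numerator Σ(Δy_t−Δȳ)(Δy_{t+1}−Δȳ) = -95.7125
Denominator Σ(Δy_t−Δȳ)² = 141.7750
r_1(Δy) = -95.7125 / 141.7750 = -0.675

-0.675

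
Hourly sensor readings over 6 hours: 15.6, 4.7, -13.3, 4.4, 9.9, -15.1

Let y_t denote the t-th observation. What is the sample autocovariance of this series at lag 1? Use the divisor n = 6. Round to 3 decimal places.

Mean ȳ = (15.6 + 4.7 − 13.3 + 4.4 + 9.9 − 15.1)/6 = 1.0333
Σ_{t=1}^{5}(y_t−ȳ)(y_{t+1}−ȳ) = -160.5978
γ_1 = -160.5978 / 6 = -26.766

-26.766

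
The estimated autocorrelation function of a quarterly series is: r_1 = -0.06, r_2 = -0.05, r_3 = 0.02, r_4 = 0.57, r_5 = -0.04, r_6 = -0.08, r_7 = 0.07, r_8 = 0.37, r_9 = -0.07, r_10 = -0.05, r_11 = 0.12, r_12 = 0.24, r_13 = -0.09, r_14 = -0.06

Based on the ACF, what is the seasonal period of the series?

4

The largest autocorrelation is r_4 = 0.57, with weaker echoes at lags 8 (0.37) and 12 (0.24); the remaining lags stay at or below 0.12.
The dominant spike at lag 4 indicates a seasonal period of 4.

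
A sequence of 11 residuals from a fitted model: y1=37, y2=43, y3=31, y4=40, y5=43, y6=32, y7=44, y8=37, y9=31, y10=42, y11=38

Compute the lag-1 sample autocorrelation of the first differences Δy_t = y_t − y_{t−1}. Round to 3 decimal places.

-0.621

First differences Δy: 6, -12, 9, 3, -11, 12, -7, -6, 11, -4
Mean of differences = 0.1000
Numerator Σ(Δy_t−Δȳ)(Δy_{t+1}−Δȳ) = -469.9100
Denominator Σ(Δy_t−Δȳ)² = 756.9000
r_1(Δy) = -469.9100 / 756.9000 = -0.621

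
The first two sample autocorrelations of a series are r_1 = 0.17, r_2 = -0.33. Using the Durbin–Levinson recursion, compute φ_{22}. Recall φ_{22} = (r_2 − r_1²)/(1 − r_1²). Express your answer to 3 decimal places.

-0.370

φ_{22} = (r_2 − r_1²) / (1 − r_1²)
r_1² = (0.17)² = 0.0289
Numerator = -0.33 − 0.0289 = -0.3589; denominator = 1 − 0.0289 = 0.9711
φ_{22} = -0.3589 / 0.9711 = -0.370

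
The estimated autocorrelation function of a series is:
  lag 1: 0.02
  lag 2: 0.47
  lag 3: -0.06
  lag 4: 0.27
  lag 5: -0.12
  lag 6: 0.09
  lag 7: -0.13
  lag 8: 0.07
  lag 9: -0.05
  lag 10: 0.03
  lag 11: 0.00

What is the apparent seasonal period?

2

The largest autocorrelation is r_2 = 0.47, with a weaker echo at lag 4 (0.27); the remaining lags stay at or below 0.09.
The dominant spike at lag 2 indicates a seasonal period of 2.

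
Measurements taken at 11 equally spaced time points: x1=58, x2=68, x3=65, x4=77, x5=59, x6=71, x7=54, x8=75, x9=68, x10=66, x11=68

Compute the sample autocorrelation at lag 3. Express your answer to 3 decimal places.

-0.556

Mean x̄ = (58 + 68 + 65 + 77 + 59 + 71 + 54 + 75 + 68 + 66 + 68)/11 = 66.2727
Numerator Σ_{t=1}^{8}(x_t−x̄)(x_{t+3}−x̄) = -275.8595
Denominator Σ(x_t−x̄)² = 496.1818
r_3 = -275.8595 / 496.1818 = -0.556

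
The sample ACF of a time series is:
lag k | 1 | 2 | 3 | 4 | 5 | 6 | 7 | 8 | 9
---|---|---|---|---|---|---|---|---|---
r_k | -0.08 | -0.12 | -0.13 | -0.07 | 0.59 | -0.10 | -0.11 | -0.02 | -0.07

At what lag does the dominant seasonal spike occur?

5

The largest autocorrelation is r_5 = 0.59; the remaining lags stay at or below -0.02.
The dominant spike at lag 5 indicates a seasonal period of 5.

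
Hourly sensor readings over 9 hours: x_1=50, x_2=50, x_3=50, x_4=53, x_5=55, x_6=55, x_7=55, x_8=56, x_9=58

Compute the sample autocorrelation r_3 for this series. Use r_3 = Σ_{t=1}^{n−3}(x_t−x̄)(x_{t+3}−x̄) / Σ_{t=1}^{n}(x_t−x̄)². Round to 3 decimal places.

Mean x̄ = (50 + 50 + 50 + 53 + 55 + 55 + 55 + 56 + 58)/9 = 53.5556
Numerator Σ_{t=1}^{6}(x_t−x̄)(x_{t+3}−x̄) = 0.8519
Denominator Σ(x_t−x̄)² = 70.2222
r_3 = 0.8519 / 70.2222 = 0.012

0.012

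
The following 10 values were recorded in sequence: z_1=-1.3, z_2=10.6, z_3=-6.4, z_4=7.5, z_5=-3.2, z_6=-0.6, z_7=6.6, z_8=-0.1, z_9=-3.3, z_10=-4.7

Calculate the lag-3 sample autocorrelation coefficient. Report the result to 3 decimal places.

Mean z̄ = (-1.3 + 10.6 − 6.4 + 7.5 − 3.2 − 0.6 + 6.6 − 0.1 − 3.3 − 4.7)/10 = 0.5100
Σ(z_t−z̄)(z_{t+3}−z̄) = (-12.6519) + (-37.4339) + (7.6701) + (42.5691) + (2.2631) + (4.2291) + (-31.7289) = -25.0833
Denominator Σ(z_t−z̄)² = 295.8090
r_3 = -25.0833 / 295.8090 = -0.085

-0.085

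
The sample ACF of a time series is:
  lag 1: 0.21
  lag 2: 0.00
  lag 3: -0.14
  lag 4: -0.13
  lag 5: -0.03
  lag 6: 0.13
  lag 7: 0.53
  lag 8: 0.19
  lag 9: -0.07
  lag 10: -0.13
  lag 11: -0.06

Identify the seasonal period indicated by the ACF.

The largest autocorrelation is r_7 = 0.53; the remaining lags stay at or below 0.21. The elevated value at lag 1 (0.21), dropping to 0.00 at lag 2, reflects decaying short-term dependence rather than seasonality.
The dominant spike at lag 7 indicates a seasonal period of 7.

7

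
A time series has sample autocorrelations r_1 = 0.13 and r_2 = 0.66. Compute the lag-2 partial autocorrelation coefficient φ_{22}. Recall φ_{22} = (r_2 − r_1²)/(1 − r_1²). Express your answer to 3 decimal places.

0.654

φ_{22} = (r_2 − r_1²) / (1 − r_1²)
r_1² = (0.13)² = 0.0169
Numerator = 0.66 − 0.0169 = 0.6431; denominator = 1 − 0.0169 = 0.9831
φ_{22} = 0.6431 / 0.9831 = 0.654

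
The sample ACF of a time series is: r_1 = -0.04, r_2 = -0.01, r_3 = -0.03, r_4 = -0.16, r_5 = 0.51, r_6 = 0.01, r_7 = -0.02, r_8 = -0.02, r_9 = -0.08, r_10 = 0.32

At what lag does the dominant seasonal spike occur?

The largest autocorrelation is r_5 = 0.51, with a weaker echo at lag 10 (0.32); the remaining lags stay at or below 0.01.
The dominant spike at lag 5 indicates a seasonal period of 5.

5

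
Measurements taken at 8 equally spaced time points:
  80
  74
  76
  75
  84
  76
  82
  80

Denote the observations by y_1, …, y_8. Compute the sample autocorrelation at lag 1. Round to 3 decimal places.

Mean ȳ = (80 + 74 + 76 + 75 + 84 + 76 + 82 + 80)/8 = 78.3750
Deviations from mean: 1.6250, -4.3750, -2.3750, -3.3750, 5.6250, -2.3750, 3.6250, 1.6250
Numerator Σ_{t=1}^{7}(y_t−ȳ)(y_{t+1}−ȳ) = -23.7656
Denominator Σ(y_t−ȳ)² = 91.8750
r_1 = -23.7656 / 91.8750 = -0.259

-0.259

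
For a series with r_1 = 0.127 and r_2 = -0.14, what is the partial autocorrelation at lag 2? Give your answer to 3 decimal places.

φ_{22} = (r_2 − r_1²) / (1 − r_1²)
r_1² = (0.127)² = 0.016129
Numerator = -0.14 − 0.0161 = -0.1561; denominator = 1 − 0.0161 = 0.9839
φ_{22} = -0.1561 / 0.9839 = -0.159

-0.159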